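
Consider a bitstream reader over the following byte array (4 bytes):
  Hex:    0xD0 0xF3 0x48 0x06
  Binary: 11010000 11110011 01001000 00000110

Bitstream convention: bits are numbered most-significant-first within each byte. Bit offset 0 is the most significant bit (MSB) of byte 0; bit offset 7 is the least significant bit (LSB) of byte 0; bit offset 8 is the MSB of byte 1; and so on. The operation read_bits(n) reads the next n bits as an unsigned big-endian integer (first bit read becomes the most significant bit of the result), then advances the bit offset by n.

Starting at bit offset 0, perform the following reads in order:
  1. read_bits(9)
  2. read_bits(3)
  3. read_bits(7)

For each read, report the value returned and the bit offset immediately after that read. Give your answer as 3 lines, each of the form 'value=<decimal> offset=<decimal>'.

Answer: value=417 offset=9
value=7 offset=12
value=26 offset=19

Derivation:
Read 1: bits[0:9] width=9 -> value=417 (bin 110100001); offset now 9 = byte 1 bit 1; 23 bits remain
Read 2: bits[9:12] width=3 -> value=7 (bin 111); offset now 12 = byte 1 bit 4; 20 bits remain
Read 3: bits[12:19] width=7 -> value=26 (bin 0011010); offset now 19 = byte 2 bit 3; 13 bits remain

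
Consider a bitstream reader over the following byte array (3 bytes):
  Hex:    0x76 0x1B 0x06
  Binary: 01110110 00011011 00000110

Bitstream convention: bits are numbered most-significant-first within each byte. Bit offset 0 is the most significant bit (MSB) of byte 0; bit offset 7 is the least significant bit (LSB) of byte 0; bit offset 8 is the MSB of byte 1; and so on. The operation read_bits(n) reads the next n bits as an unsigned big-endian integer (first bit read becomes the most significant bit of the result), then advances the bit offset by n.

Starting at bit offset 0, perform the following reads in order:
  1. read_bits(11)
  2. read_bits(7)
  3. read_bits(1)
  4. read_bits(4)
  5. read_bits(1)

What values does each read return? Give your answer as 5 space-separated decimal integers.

Read 1: bits[0:11] width=11 -> value=944 (bin 01110110000); offset now 11 = byte 1 bit 3; 13 bits remain
Read 2: bits[11:18] width=7 -> value=108 (bin 1101100); offset now 18 = byte 2 bit 2; 6 bits remain
Read 3: bits[18:19] width=1 -> value=0 (bin 0); offset now 19 = byte 2 bit 3; 5 bits remain
Read 4: bits[19:23] width=4 -> value=3 (bin 0011); offset now 23 = byte 2 bit 7; 1 bits remain
Read 5: bits[23:24] width=1 -> value=0 (bin 0); offset now 24 = byte 3 bit 0; 0 bits remain

Answer: 944 108 0 3 0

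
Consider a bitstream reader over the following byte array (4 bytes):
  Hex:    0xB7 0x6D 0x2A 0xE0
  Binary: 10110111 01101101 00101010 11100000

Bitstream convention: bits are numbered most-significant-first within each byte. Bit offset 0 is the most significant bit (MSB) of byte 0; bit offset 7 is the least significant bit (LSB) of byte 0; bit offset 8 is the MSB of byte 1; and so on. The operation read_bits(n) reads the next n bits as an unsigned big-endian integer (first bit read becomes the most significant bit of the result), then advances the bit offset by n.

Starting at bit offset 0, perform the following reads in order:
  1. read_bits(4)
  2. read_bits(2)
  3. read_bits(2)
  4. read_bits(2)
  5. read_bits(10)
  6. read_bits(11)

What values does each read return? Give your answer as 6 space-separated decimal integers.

Read 1: bits[0:4] width=4 -> value=11 (bin 1011); offset now 4 = byte 0 bit 4; 28 bits remain
Read 2: bits[4:6] width=2 -> value=1 (bin 01); offset now 6 = byte 0 bit 6; 26 bits remain
Read 3: bits[6:8] width=2 -> value=3 (bin 11); offset now 8 = byte 1 bit 0; 24 bits remain
Read 4: bits[8:10] width=2 -> value=1 (bin 01); offset now 10 = byte 1 bit 2; 22 bits remain
Read 5: bits[10:20] width=10 -> value=722 (bin 1011010010); offset now 20 = byte 2 bit 4; 12 bits remain
Read 6: bits[20:31] width=11 -> value=1392 (bin 10101110000); offset now 31 = byte 3 bit 7; 1 bits remain

Answer: 11 1 3 1 722 1392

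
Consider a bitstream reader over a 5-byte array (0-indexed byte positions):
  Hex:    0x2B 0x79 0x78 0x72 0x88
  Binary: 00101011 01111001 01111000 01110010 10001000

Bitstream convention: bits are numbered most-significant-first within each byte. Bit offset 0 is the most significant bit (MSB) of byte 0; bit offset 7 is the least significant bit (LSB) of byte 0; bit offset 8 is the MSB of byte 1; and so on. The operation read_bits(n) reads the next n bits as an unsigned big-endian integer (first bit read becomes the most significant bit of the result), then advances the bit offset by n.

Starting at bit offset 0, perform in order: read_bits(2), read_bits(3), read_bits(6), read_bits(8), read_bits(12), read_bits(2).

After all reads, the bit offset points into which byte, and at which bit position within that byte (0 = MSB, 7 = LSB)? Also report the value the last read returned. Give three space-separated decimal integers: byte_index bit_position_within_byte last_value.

Read 1: bits[0:2] width=2 -> value=0 (bin 00); offset now 2 = byte 0 bit 2; 38 bits remain
Read 2: bits[2:5] width=3 -> value=5 (bin 101); offset now 5 = byte 0 bit 5; 35 bits remain
Read 3: bits[5:11] width=6 -> value=27 (bin 011011); offset now 11 = byte 1 bit 3; 29 bits remain
Read 4: bits[11:19] width=8 -> value=203 (bin 11001011); offset now 19 = byte 2 bit 3; 21 bits remain
Read 5: bits[19:31] width=12 -> value=3129 (bin 110000111001); offset now 31 = byte 3 bit 7; 9 bits remain
Read 6: bits[31:33] width=2 -> value=1 (bin 01); offset now 33 = byte 4 bit 1; 7 bits remain

Answer: 4 1 1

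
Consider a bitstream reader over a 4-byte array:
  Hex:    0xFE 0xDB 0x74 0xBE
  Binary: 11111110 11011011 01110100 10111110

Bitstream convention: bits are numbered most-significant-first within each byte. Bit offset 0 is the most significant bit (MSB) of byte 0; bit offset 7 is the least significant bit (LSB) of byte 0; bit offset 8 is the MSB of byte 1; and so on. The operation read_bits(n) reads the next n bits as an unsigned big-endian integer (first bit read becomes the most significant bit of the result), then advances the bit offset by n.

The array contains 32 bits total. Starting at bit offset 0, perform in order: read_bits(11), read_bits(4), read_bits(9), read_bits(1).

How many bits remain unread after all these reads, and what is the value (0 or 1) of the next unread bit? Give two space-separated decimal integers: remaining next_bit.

Read 1: bits[0:11] width=11 -> value=2038 (bin 11111110110); offset now 11 = byte 1 bit 3; 21 bits remain
Read 2: bits[11:15] width=4 -> value=13 (bin 1101); offset now 15 = byte 1 bit 7; 17 bits remain
Read 3: bits[15:24] width=9 -> value=372 (bin 101110100); offset now 24 = byte 3 bit 0; 8 bits remain
Read 4: bits[24:25] width=1 -> value=1 (bin 1); offset now 25 = byte 3 bit 1; 7 bits remain

Answer: 7 0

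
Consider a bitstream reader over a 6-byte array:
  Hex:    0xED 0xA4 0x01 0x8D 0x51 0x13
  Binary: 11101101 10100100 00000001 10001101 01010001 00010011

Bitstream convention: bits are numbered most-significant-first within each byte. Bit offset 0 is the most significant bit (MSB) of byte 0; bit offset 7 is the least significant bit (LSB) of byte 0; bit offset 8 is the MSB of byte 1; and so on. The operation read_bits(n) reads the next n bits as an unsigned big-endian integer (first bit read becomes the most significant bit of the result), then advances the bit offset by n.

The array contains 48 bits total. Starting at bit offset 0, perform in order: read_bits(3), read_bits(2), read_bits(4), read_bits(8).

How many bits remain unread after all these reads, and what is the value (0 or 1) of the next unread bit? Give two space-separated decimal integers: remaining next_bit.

Answer: 31 0

Derivation:
Read 1: bits[0:3] width=3 -> value=7 (bin 111); offset now 3 = byte 0 bit 3; 45 bits remain
Read 2: bits[3:5] width=2 -> value=1 (bin 01); offset now 5 = byte 0 bit 5; 43 bits remain
Read 3: bits[5:9] width=4 -> value=11 (bin 1011); offset now 9 = byte 1 bit 1; 39 bits remain
Read 4: bits[9:17] width=8 -> value=72 (bin 01001000); offset now 17 = byte 2 bit 1; 31 bits remain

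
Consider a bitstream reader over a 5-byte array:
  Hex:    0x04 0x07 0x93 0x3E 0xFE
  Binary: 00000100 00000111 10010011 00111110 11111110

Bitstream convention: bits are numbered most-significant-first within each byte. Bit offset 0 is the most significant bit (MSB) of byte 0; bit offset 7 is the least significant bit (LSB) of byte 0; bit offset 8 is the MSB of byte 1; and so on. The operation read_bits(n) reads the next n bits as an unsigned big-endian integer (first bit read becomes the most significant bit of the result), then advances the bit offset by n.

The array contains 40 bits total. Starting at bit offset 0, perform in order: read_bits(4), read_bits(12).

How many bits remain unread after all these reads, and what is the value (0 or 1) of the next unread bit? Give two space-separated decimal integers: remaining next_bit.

Answer: 24 1

Derivation:
Read 1: bits[0:4] width=4 -> value=0 (bin 0000); offset now 4 = byte 0 bit 4; 36 bits remain
Read 2: bits[4:16] width=12 -> value=1031 (bin 010000000111); offset now 16 = byte 2 bit 0; 24 bits remain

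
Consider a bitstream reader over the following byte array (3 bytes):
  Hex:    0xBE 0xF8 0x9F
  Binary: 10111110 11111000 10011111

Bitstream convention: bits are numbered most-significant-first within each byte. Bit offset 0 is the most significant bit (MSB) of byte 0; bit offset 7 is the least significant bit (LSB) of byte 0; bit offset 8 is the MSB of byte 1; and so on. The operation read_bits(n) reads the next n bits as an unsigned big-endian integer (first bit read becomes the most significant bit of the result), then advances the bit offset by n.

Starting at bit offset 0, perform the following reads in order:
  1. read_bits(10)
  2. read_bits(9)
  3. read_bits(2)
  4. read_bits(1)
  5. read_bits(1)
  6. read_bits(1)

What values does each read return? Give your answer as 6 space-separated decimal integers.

Answer: 763 452 3 1 1 1

Derivation:
Read 1: bits[0:10] width=10 -> value=763 (bin 1011111011); offset now 10 = byte 1 bit 2; 14 bits remain
Read 2: bits[10:19] width=9 -> value=452 (bin 111000100); offset now 19 = byte 2 bit 3; 5 bits remain
Read 3: bits[19:21] width=2 -> value=3 (bin 11); offset now 21 = byte 2 bit 5; 3 bits remain
Read 4: bits[21:22] width=1 -> value=1 (bin 1); offset now 22 = byte 2 bit 6; 2 bits remain
Read 5: bits[22:23] width=1 -> value=1 (bin 1); offset now 23 = byte 2 bit 7; 1 bits remain
Read 6: bits[23:24] width=1 -> value=1 (bin 1); offset now 24 = byte 3 bit 0; 0 bits remain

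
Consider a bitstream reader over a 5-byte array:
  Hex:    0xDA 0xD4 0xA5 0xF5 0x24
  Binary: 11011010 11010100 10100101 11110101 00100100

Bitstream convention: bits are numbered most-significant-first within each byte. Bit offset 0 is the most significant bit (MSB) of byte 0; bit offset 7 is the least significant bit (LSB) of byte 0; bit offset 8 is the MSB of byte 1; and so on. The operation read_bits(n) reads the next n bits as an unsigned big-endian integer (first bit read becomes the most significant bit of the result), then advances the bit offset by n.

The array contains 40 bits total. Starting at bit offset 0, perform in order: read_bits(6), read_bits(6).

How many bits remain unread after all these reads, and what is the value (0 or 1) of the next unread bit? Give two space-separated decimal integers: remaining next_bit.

Answer: 28 0

Derivation:
Read 1: bits[0:6] width=6 -> value=54 (bin 110110); offset now 6 = byte 0 bit 6; 34 bits remain
Read 2: bits[6:12] width=6 -> value=45 (bin 101101); offset now 12 = byte 1 bit 4; 28 bits remain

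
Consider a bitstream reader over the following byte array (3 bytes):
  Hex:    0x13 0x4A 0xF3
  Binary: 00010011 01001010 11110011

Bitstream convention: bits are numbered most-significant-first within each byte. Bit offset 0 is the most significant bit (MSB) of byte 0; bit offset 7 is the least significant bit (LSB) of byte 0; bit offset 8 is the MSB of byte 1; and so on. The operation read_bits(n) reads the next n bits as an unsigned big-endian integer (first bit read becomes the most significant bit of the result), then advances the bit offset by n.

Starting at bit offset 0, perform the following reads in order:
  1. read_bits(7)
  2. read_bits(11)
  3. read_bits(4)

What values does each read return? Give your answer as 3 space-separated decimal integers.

Answer: 9 1323 12

Derivation:
Read 1: bits[0:7] width=7 -> value=9 (bin 0001001); offset now 7 = byte 0 bit 7; 17 bits remain
Read 2: bits[7:18] width=11 -> value=1323 (bin 10100101011); offset now 18 = byte 2 bit 2; 6 bits remain
Read 3: bits[18:22] width=4 -> value=12 (bin 1100); offset now 22 = byte 2 bit 6; 2 bits remain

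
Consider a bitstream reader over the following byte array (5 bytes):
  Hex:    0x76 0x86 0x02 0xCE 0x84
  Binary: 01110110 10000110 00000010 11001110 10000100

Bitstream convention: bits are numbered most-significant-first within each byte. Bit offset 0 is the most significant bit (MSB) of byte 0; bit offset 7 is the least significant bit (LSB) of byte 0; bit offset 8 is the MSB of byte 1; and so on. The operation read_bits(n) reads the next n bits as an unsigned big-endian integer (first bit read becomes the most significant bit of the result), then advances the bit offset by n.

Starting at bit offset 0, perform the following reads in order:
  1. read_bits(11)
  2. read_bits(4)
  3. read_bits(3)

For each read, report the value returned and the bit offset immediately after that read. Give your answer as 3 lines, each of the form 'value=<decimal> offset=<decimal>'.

Answer: value=948 offset=11
value=3 offset=15
value=0 offset=18

Derivation:
Read 1: bits[0:11] width=11 -> value=948 (bin 01110110100); offset now 11 = byte 1 bit 3; 29 bits remain
Read 2: bits[11:15] width=4 -> value=3 (bin 0011); offset now 15 = byte 1 bit 7; 25 bits remain
Read 3: bits[15:18] width=3 -> value=0 (bin 000); offset now 18 = byte 2 bit 2; 22 bits remain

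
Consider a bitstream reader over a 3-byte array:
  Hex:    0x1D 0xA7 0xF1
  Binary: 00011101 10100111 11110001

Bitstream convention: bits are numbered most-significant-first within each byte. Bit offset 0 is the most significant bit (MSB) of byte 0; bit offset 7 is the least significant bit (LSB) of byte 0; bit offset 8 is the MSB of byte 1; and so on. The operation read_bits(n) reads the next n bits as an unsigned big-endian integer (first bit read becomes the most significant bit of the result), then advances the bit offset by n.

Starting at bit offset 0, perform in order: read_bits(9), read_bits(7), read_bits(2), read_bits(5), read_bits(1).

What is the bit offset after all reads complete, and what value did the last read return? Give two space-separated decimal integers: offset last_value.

Read 1: bits[0:9] width=9 -> value=59 (bin 000111011); offset now 9 = byte 1 bit 1; 15 bits remain
Read 2: bits[9:16] width=7 -> value=39 (bin 0100111); offset now 16 = byte 2 bit 0; 8 bits remain
Read 3: bits[16:18] width=2 -> value=3 (bin 11); offset now 18 = byte 2 bit 2; 6 bits remain
Read 4: bits[18:23] width=5 -> value=24 (bin 11000); offset now 23 = byte 2 bit 7; 1 bits remain
Read 5: bits[23:24] width=1 -> value=1 (bin 1); offset now 24 = byte 3 bit 0; 0 bits remain

Answer: 24 1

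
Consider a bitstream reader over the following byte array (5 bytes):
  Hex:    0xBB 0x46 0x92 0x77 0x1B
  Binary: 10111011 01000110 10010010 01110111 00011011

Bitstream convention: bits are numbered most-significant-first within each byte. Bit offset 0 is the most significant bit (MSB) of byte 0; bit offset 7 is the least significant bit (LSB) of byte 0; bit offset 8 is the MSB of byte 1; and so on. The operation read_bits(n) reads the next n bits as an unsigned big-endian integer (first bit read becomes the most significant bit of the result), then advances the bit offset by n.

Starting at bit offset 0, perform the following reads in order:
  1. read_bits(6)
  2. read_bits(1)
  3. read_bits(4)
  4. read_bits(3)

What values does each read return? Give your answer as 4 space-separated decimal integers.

Read 1: bits[0:6] width=6 -> value=46 (bin 101110); offset now 6 = byte 0 bit 6; 34 bits remain
Read 2: bits[6:7] width=1 -> value=1 (bin 1); offset now 7 = byte 0 bit 7; 33 bits remain
Read 3: bits[7:11] width=4 -> value=10 (bin 1010); offset now 11 = byte 1 bit 3; 29 bits remain
Read 4: bits[11:14] width=3 -> value=1 (bin 001); offset now 14 = byte 1 bit 6; 26 bits remain

Answer: 46 1 10 1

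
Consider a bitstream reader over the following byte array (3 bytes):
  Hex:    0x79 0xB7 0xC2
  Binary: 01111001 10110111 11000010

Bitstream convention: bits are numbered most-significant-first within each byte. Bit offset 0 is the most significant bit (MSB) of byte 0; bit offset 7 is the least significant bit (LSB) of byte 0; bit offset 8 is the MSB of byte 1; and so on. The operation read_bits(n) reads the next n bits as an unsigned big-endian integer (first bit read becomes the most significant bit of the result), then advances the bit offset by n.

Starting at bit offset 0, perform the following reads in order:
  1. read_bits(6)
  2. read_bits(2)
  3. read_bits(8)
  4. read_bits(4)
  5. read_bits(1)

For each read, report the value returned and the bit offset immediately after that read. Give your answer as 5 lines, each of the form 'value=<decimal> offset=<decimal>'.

Read 1: bits[0:6] width=6 -> value=30 (bin 011110); offset now 6 = byte 0 bit 6; 18 bits remain
Read 2: bits[6:8] width=2 -> value=1 (bin 01); offset now 8 = byte 1 bit 0; 16 bits remain
Read 3: bits[8:16] width=8 -> value=183 (bin 10110111); offset now 16 = byte 2 bit 0; 8 bits remain
Read 4: bits[16:20] width=4 -> value=12 (bin 1100); offset now 20 = byte 2 bit 4; 4 bits remain
Read 5: bits[20:21] width=1 -> value=0 (bin 0); offset now 21 = byte 2 bit 5; 3 bits remain

Answer: value=30 offset=6
value=1 offset=8
value=183 offset=16
value=12 offset=20
value=0 offset=21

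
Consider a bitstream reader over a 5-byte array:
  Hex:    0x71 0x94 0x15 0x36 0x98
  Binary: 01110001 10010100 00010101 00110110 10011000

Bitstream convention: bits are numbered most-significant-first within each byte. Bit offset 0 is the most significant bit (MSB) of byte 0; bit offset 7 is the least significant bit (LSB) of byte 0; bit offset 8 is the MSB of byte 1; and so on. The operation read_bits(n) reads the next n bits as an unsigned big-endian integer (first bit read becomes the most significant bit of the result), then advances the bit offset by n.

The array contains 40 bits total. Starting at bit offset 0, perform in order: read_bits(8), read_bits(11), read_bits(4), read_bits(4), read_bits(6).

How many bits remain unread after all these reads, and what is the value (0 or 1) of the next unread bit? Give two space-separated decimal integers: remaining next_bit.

Answer: 7 0

Derivation:
Read 1: bits[0:8] width=8 -> value=113 (bin 01110001); offset now 8 = byte 1 bit 0; 32 bits remain
Read 2: bits[8:19] width=11 -> value=1184 (bin 10010100000); offset now 19 = byte 2 bit 3; 21 bits remain
Read 3: bits[19:23] width=4 -> value=10 (bin 1010); offset now 23 = byte 2 bit 7; 17 bits remain
Read 4: bits[23:27] width=4 -> value=9 (bin 1001); offset now 27 = byte 3 bit 3; 13 bits remain
Read 5: bits[27:33] width=6 -> value=45 (bin 101101); offset now 33 = byte 4 bit 1; 7 bits remain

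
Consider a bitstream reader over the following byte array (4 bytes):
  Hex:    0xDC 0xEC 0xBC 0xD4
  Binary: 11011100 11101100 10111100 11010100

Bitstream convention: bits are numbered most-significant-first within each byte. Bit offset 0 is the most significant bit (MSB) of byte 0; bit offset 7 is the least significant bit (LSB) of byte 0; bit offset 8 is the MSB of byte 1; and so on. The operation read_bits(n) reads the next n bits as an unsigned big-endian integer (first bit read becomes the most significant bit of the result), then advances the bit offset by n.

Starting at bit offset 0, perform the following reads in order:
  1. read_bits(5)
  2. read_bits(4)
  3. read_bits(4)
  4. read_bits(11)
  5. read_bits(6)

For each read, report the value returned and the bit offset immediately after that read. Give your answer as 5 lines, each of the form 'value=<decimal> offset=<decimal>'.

Read 1: bits[0:5] width=5 -> value=27 (bin 11011); offset now 5 = byte 0 bit 5; 27 bits remain
Read 2: bits[5:9] width=4 -> value=9 (bin 1001); offset now 9 = byte 1 bit 1; 23 bits remain
Read 3: bits[9:13] width=4 -> value=13 (bin 1101); offset now 13 = byte 1 bit 5; 19 bits remain
Read 4: bits[13:24] width=11 -> value=1212 (bin 10010111100); offset now 24 = byte 3 bit 0; 8 bits remain
Read 5: bits[24:30] width=6 -> value=53 (bin 110101); offset now 30 = byte 3 bit 6; 2 bits remain

Answer: value=27 offset=5
value=9 offset=9
value=13 offset=13
value=1212 offset=24
value=53 offset=30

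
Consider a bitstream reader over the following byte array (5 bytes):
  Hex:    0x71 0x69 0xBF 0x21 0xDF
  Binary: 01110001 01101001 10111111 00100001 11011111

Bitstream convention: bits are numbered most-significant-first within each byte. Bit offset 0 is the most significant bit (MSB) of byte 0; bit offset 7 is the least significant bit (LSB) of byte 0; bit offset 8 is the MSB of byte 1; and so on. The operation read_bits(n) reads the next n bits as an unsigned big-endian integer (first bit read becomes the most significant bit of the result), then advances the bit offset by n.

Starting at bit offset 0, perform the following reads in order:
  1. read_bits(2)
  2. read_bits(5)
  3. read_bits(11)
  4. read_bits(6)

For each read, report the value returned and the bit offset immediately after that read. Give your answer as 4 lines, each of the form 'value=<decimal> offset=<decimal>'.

Answer: value=1 offset=2
value=24 offset=7
value=1446 offset=18
value=63 offset=24

Derivation:
Read 1: bits[0:2] width=2 -> value=1 (bin 01); offset now 2 = byte 0 bit 2; 38 bits remain
Read 2: bits[2:7] width=5 -> value=24 (bin 11000); offset now 7 = byte 0 bit 7; 33 bits remain
Read 3: bits[7:18] width=11 -> value=1446 (bin 10110100110); offset now 18 = byte 2 bit 2; 22 bits remain
Read 4: bits[18:24] width=6 -> value=63 (bin 111111); offset now 24 = byte 3 bit 0; 16 bits remain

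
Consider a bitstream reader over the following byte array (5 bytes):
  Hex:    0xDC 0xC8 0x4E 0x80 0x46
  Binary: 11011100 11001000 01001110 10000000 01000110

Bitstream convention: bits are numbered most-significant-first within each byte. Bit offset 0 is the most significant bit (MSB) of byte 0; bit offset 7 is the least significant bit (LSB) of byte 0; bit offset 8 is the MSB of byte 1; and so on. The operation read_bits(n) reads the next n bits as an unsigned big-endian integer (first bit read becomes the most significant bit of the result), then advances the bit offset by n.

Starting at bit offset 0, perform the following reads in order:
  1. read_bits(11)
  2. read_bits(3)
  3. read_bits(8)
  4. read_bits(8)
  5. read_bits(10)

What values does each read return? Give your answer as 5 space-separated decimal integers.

Answer: 1766 2 19 160 70

Derivation:
Read 1: bits[0:11] width=11 -> value=1766 (bin 11011100110); offset now 11 = byte 1 bit 3; 29 bits remain
Read 2: bits[11:14] width=3 -> value=2 (bin 010); offset now 14 = byte 1 bit 6; 26 bits remain
Read 3: bits[14:22] width=8 -> value=19 (bin 00010011); offset now 22 = byte 2 bit 6; 18 bits remain
Read 4: bits[22:30] width=8 -> value=160 (bin 10100000); offset now 30 = byte 3 bit 6; 10 bits remain
Read 5: bits[30:40] width=10 -> value=70 (bin 0001000110); offset now 40 = byte 5 bit 0; 0 bits remain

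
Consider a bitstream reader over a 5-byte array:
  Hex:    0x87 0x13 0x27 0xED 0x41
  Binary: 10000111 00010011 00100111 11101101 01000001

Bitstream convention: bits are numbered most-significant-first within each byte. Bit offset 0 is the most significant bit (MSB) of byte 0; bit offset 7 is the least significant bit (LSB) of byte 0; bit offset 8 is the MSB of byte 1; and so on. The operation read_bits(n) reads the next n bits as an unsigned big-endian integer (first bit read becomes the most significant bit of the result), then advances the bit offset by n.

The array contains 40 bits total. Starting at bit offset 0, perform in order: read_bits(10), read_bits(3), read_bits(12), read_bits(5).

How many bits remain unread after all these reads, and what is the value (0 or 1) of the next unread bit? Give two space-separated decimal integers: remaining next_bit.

Read 1: bits[0:10] width=10 -> value=540 (bin 1000011100); offset now 10 = byte 1 bit 2; 30 bits remain
Read 2: bits[10:13] width=3 -> value=2 (bin 010); offset now 13 = byte 1 bit 5; 27 bits remain
Read 3: bits[13:25] width=12 -> value=1615 (bin 011001001111); offset now 25 = byte 3 bit 1; 15 bits remain
Read 4: bits[25:30] width=5 -> value=27 (bin 11011); offset now 30 = byte 3 bit 6; 10 bits remain

Answer: 10 0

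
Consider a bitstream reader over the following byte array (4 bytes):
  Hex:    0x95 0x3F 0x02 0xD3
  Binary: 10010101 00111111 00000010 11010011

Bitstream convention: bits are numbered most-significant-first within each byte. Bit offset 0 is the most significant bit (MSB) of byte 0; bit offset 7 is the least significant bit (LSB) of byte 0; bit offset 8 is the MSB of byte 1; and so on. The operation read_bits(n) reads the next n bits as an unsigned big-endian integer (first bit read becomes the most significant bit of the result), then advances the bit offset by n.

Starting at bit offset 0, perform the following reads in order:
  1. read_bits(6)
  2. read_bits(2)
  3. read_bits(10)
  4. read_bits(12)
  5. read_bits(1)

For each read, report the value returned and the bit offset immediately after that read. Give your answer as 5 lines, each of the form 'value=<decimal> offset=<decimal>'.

Answer: value=37 offset=6
value=1 offset=8
value=252 offset=18
value=180 offset=30
value=1 offset=31

Derivation:
Read 1: bits[0:6] width=6 -> value=37 (bin 100101); offset now 6 = byte 0 bit 6; 26 bits remain
Read 2: bits[6:8] width=2 -> value=1 (bin 01); offset now 8 = byte 1 bit 0; 24 bits remain
Read 3: bits[8:18] width=10 -> value=252 (bin 0011111100); offset now 18 = byte 2 bit 2; 14 bits remain
Read 4: bits[18:30] width=12 -> value=180 (bin 000010110100); offset now 30 = byte 3 bit 6; 2 bits remain
Read 5: bits[30:31] width=1 -> value=1 (bin 1); offset now 31 = byte 3 bit 7; 1 bits remain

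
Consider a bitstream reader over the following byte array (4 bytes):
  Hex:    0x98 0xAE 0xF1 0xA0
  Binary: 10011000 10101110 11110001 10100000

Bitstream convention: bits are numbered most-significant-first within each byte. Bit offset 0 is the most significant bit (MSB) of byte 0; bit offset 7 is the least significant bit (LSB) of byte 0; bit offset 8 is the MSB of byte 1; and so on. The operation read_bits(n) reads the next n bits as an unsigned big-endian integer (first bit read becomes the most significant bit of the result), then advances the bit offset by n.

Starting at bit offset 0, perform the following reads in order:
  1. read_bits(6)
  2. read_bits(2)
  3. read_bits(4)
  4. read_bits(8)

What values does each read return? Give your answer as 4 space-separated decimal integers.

Answer: 38 0 10 239

Derivation:
Read 1: bits[0:6] width=6 -> value=38 (bin 100110); offset now 6 = byte 0 bit 6; 26 bits remain
Read 2: bits[6:8] width=2 -> value=0 (bin 00); offset now 8 = byte 1 bit 0; 24 bits remain
Read 3: bits[8:12] width=4 -> value=10 (bin 1010); offset now 12 = byte 1 bit 4; 20 bits remain
Read 4: bits[12:20] width=8 -> value=239 (bin 11101111); offset now 20 = byte 2 bit 4; 12 bits remain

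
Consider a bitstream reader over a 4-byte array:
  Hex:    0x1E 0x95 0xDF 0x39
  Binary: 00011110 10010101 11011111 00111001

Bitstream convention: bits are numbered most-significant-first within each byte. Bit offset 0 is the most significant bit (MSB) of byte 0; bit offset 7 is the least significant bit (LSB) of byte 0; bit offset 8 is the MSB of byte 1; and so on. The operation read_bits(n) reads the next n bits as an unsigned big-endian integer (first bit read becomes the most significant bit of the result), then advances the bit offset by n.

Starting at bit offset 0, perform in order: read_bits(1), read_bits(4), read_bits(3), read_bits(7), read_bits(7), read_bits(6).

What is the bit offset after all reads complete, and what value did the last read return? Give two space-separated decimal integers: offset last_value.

Read 1: bits[0:1] width=1 -> value=0 (bin 0); offset now 1 = byte 0 bit 1; 31 bits remain
Read 2: bits[1:5] width=4 -> value=3 (bin 0011); offset now 5 = byte 0 bit 5; 27 bits remain
Read 3: bits[5:8] width=3 -> value=6 (bin 110); offset now 8 = byte 1 bit 0; 24 bits remain
Read 4: bits[8:15] width=7 -> value=74 (bin 1001010); offset now 15 = byte 1 bit 7; 17 bits remain
Read 5: bits[15:22] width=7 -> value=119 (bin 1110111); offset now 22 = byte 2 bit 6; 10 bits remain
Read 6: bits[22:28] width=6 -> value=51 (bin 110011); offset now 28 = byte 3 bit 4; 4 bits remain

Answer: 28 51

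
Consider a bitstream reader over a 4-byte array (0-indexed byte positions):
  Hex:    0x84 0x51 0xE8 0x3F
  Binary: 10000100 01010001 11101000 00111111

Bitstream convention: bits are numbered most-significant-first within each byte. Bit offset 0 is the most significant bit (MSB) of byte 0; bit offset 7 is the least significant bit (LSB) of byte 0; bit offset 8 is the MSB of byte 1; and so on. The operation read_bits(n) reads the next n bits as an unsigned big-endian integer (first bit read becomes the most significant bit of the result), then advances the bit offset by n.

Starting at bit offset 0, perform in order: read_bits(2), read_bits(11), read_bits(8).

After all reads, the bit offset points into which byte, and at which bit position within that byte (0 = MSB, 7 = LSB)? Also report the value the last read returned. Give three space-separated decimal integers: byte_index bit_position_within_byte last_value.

Answer: 2 5 61

Derivation:
Read 1: bits[0:2] width=2 -> value=2 (bin 10); offset now 2 = byte 0 bit 2; 30 bits remain
Read 2: bits[2:13] width=11 -> value=138 (bin 00010001010); offset now 13 = byte 1 bit 5; 19 bits remain
Read 3: bits[13:21] width=8 -> value=61 (bin 00111101); offset now 21 = byte 2 bit 5; 11 bits remain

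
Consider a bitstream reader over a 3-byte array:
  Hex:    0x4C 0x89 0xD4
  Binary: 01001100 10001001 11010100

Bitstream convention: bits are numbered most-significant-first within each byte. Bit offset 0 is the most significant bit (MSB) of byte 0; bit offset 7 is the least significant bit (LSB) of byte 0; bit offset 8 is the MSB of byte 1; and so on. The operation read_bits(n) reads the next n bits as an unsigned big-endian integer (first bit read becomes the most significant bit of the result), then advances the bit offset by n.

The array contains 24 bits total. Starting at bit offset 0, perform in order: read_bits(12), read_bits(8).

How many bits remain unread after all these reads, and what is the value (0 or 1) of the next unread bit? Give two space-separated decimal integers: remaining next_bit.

Answer: 4 0

Derivation:
Read 1: bits[0:12] width=12 -> value=1224 (bin 010011001000); offset now 12 = byte 1 bit 4; 12 bits remain
Read 2: bits[12:20] width=8 -> value=157 (bin 10011101); offset now 20 = byte 2 bit 4; 4 bits remain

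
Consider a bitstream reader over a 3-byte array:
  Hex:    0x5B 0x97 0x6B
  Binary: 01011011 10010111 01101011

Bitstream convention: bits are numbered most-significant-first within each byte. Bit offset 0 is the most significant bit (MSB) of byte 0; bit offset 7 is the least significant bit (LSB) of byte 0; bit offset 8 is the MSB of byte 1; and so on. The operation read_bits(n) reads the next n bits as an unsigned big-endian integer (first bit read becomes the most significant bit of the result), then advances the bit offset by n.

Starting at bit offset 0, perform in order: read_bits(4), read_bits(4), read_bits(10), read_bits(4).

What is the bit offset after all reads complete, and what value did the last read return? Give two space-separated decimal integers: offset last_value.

Answer: 22 10

Derivation:
Read 1: bits[0:4] width=4 -> value=5 (bin 0101); offset now 4 = byte 0 bit 4; 20 bits remain
Read 2: bits[4:8] width=4 -> value=11 (bin 1011); offset now 8 = byte 1 bit 0; 16 bits remain
Read 3: bits[8:18] width=10 -> value=605 (bin 1001011101); offset now 18 = byte 2 bit 2; 6 bits remain
Read 4: bits[18:22] width=4 -> value=10 (bin 1010); offset now 22 = byte 2 bit 6; 2 bits remain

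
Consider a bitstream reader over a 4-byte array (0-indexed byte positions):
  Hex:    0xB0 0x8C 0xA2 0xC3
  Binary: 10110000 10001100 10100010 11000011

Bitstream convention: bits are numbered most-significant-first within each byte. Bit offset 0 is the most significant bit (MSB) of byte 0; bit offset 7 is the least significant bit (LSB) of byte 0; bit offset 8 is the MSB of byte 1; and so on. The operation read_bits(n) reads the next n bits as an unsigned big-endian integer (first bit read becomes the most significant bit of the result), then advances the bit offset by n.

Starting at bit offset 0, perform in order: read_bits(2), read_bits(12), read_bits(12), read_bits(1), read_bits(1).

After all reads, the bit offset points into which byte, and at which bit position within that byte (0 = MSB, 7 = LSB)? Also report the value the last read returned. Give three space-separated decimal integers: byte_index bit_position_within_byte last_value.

Answer: 3 4 0

Derivation:
Read 1: bits[0:2] width=2 -> value=2 (bin 10); offset now 2 = byte 0 bit 2; 30 bits remain
Read 2: bits[2:14] width=12 -> value=3107 (bin 110000100011); offset now 14 = byte 1 bit 6; 18 bits remain
Read 3: bits[14:26] width=12 -> value=651 (bin 001010001011); offset now 26 = byte 3 bit 2; 6 bits remain
Read 4: bits[26:27] width=1 -> value=0 (bin 0); offset now 27 = byte 3 bit 3; 5 bits remain
Read 5: bits[27:28] width=1 -> value=0 (bin 0); offset now 28 = byte 3 bit 4; 4 bits remain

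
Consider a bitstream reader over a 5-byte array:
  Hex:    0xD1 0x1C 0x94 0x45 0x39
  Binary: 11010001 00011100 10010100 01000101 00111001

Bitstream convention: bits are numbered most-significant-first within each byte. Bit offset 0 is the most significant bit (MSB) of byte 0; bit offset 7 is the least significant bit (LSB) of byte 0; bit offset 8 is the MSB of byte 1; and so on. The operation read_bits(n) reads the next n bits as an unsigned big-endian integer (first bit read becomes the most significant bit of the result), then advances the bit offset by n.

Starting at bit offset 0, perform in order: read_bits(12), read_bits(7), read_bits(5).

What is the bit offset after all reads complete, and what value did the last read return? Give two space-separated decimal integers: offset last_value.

Answer: 24 20

Derivation:
Read 1: bits[0:12] width=12 -> value=3345 (bin 110100010001); offset now 12 = byte 1 bit 4; 28 bits remain
Read 2: bits[12:19] width=7 -> value=100 (bin 1100100); offset now 19 = byte 2 bit 3; 21 bits remain
Read 3: bits[19:24] width=5 -> value=20 (bin 10100); offset now 24 = byte 3 bit 0; 16 bits remain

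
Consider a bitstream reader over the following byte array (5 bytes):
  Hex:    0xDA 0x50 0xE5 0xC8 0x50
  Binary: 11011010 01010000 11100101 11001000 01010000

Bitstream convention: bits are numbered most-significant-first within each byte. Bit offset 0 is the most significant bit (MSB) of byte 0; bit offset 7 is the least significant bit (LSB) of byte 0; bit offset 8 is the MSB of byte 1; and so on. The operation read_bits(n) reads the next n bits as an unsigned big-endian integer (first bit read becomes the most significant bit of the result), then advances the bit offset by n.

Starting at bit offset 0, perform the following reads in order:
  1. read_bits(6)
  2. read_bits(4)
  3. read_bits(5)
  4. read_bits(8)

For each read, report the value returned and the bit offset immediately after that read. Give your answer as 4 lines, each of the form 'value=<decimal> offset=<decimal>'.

Answer: value=54 offset=6
value=9 offset=10
value=8 offset=15
value=114 offset=23

Derivation:
Read 1: bits[0:6] width=6 -> value=54 (bin 110110); offset now 6 = byte 0 bit 6; 34 bits remain
Read 2: bits[6:10] width=4 -> value=9 (bin 1001); offset now 10 = byte 1 bit 2; 30 bits remain
Read 3: bits[10:15] width=5 -> value=8 (bin 01000); offset now 15 = byte 1 bit 7; 25 bits remain
Read 4: bits[15:23] width=8 -> value=114 (bin 01110010); offset now 23 = byte 2 bit 7; 17 bits remain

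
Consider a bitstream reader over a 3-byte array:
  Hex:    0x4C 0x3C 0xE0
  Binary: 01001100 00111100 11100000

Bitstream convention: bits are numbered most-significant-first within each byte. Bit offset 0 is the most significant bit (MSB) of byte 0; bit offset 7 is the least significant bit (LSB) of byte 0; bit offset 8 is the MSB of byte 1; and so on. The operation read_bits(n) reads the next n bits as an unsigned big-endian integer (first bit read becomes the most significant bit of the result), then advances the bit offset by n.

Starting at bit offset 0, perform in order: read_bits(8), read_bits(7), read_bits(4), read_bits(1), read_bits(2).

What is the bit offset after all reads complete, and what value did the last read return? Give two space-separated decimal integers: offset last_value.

Read 1: bits[0:8] width=8 -> value=76 (bin 01001100); offset now 8 = byte 1 bit 0; 16 bits remain
Read 2: bits[8:15] width=7 -> value=30 (bin 0011110); offset now 15 = byte 1 bit 7; 9 bits remain
Read 3: bits[15:19] width=4 -> value=7 (bin 0111); offset now 19 = byte 2 bit 3; 5 bits remain
Read 4: bits[19:20] width=1 -> value=0 (bin 0); offset now 20 = byte 2 bit 4; 4 bits remain
Read 5: bits[20:22] width=2 -> value=0 (bin 00); offset now 22 = byte 2 bit 6; 2 bits remain

Answer: 22 0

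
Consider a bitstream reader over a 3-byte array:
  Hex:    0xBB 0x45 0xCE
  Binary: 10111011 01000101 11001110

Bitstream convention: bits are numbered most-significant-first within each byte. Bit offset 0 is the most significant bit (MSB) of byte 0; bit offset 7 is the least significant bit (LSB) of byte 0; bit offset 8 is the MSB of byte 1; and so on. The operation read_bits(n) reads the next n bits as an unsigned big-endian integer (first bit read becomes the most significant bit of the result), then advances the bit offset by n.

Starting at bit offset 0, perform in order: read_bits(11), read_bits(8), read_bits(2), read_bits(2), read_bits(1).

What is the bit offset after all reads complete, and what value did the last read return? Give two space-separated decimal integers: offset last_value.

Answer: 24 0

Derivation:
Read 1: bits[0:11] width=11 -> value=1498 (bin 10111011010); offset now 11 = byte 1 bit 3; 13 bits remain
Read 2: bits[11:19] width=8 -> value=46 (bin 00101110); offset now 19 = byte 2 bit 3; 5 bits remain
Read 3: bits[19:21] width=2 -> value=1 (bin 01); offset now 21 = byte 2 bit 5; 3 bits remain
Read 4: bits[21:23] width=2 -> value=3 (bin 11); offset now 23 = byte 2 bit 7; 1 bits remain
Read 5: bits[23:24] width=1 -> value=0 (bin 0); offset now 24 = byte 3 bit 0; 0 bits remain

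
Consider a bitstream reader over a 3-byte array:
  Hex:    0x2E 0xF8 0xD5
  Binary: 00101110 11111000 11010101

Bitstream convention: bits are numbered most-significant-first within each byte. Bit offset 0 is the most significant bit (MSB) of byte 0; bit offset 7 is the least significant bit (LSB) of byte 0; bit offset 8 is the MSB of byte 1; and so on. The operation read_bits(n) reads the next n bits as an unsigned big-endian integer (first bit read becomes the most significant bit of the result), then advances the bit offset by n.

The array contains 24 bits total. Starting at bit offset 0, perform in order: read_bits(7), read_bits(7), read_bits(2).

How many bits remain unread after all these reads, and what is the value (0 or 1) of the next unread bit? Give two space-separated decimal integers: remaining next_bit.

Answer: 8 1

Derivation:
Read 1: bits[0:7] width=7 -> value=23 (bin 0010111); offset now 7 = byte 0 bit 7; 17 bits remain
Read 2: bits[7:14] width=7 -> value=62 (bin 0111110); offset now 14 = byte 1 bit 6; 10 bits remain
Read 3: bits[14:16] width=2 -> value=0 (bin 00); offset now 16 = byte 2 bit 0; 8 bits remain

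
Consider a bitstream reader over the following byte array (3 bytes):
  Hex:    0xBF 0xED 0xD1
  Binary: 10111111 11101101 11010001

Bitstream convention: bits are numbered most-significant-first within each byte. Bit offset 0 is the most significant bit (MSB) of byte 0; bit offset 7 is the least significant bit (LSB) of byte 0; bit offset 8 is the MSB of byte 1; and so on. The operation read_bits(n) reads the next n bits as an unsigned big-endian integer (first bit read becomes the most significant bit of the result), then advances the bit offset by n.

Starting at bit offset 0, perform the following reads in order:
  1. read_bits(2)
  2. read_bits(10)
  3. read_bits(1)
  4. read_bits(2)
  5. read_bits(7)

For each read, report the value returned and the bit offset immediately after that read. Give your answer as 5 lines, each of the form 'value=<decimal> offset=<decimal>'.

Answer: value=2 offset=2
value=1022 offset=12
value=1 offset=13
value=2 offset=15
value=116 offset=22

Derivation:
Read 1: bits[0:2] width=2 -> value=2 (bin 10); offset now 2 = byte 0 bit 2; 22 bits remain
Read 2: bits[2:12] width=10 -> value=1022 (bin 1111111110); offset now 12 = byte 1 bit 4; 12 bits remain
Read 3: bits[12:13] width=1 -> value=1 (bin 1); offset now 13 = byte 1 bit 5; 11 bits remain
Read 4: bits[13:15] width=2 -> value=2 (bin 10); offset now 15 = byte 1 bit 7; 9 bits remain
Read 5: bits[15:22] width=7 -> value=116 (bin 1110100); offset now 22 = byte 2 bit 6; 2 bits remain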